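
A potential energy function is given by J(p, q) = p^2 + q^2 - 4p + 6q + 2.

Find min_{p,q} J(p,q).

-11

J(p,q) separates as A(p) + B(q) + 2, so its minimum is min A + min B + 2.
A'(p) = 2p - 4 vanishes at p ∈ {2}; B'(q) = 2q + 6 vanishes at q ∈ {-3}.
Local minima of A (where A''>0): A(2)=-4. Local minima of B: B(-3)=-9.
So the global minimum of J is A(2) + B(-3) + 2 = -4 − 9 + 2 = -11, attained at (2, -3).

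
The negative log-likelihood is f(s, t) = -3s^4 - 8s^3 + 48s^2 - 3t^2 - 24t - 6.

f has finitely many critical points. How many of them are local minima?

0

f separates as a function of s plus a function of t, so ∇f=0 decouples.
∂f/∂s = -12s(s - 2)(s + 4) = 0 at s ∈ {-4, 0, 2}; ∂f/∂t = -6(t + 4) = 0 at t ∈ {-4}.
The Hessian is diagonal: diag(f_ss, f_tt). Second derivatives: f_ss(-4)=-288, f_ss(0)=96, f_ss(2)=-144; f_tt(-4)=-6.
Local minima occur where both diagonal entries positive: none. Count: 0.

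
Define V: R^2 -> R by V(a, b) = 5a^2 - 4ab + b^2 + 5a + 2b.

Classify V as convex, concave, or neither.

V is quadratic, so its Hessian is the constant matrix H = [[10, -4], [-4, 2]].
det(H) = 4, tr(H) = 12.
det(H) > 0 and tr(H) > 0, so H is positive definite everywhere: convex.

convex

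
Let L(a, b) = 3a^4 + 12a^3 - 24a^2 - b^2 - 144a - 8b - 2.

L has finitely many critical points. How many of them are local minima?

0

L separates as a function of a plus a function of b, so ∇L=0 decouples.
∂L/∂a = 12(a - 2)(a + 2)(a + 3) = 0 at a ∈ {-3, -2, 2}; ∂L/∂b = -2(b + 4) = 0 at b ∈ {-4}.
The Hessian is diagonal: diag(L_aa, L_bb). Second derivatives: L_aa(-3)=60, L_aa(-2)=-48, L_aa(2)=240; L_bb(-4)=-2.
Local minima occur where both diagonal entries positive: none. Count: 0.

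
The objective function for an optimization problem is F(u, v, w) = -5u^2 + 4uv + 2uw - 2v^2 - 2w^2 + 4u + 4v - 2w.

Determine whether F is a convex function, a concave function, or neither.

concave

F is quadratic, so its Hessian is the constant matrix H = [[-10, 4, 2], [4, -4, 0], [2, 0, -4]].
Leading principal minors: -10, 24, -80.
Signs alternate −, +, − ⇒ H ≺ 0 ⇒ concave.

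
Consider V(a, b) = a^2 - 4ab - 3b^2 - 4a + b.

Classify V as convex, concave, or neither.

neither

V is quadratic, so its Hessian is the constant matrix H = [[2, -4], [-4, -6]].
det(H) = -28, tr(H) = -4.
det(H) < 0, so H is indefinite: neither convex nor concave.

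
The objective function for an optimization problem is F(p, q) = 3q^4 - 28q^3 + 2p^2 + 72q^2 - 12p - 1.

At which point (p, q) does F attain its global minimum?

(3, 0)

F(p,q) separates as A(p) + B(q) − 1, so its minimum is min A + min B − 1.
A'(p) = 4p - 12 vanishes at p ∈ {3}; B'(q) = 12q(q - 4)(q - 3) vanishes at q ∈ {0, 3, 4}.
Local minima of A (where A''>0): A(3)=-18. Local minima of B: B(0)=0, B(4)=128.
So the global minimum of F is A(3) + B(0) − 1 = -18 + 0 − 1 = -19, attained at (3, 0).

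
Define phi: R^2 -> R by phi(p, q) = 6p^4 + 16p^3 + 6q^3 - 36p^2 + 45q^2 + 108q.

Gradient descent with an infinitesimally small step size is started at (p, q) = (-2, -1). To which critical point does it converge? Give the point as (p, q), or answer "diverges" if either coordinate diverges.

(-3, -2)

phi is separable, so gradient descent decouples: p follows -∂phi/∂p, q follows -∂phi/∂q.
∂phi/∂p = 24p(p - 1)(p + 3); at p=-2 this is 144, so p decreases.
∂phi/∂q = 18(q + 2)(q + 3); at q=-1 this is 36, so q decreases.
p converges to its nearest critical value -3 (a local min of the p-part); q converges to -2. The iterate converges to (-3, -2).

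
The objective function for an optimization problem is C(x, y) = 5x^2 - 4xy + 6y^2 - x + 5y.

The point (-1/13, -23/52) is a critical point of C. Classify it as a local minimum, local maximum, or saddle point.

local minimum

The Hessian of C is constant: H = [[10, -4], [-4, 12]].
det(H) = 10·12 − (-4)² = 104.
det(H) > 0 and tr(H) = 22 > 0, so H is positive definite and the point is a local minimum.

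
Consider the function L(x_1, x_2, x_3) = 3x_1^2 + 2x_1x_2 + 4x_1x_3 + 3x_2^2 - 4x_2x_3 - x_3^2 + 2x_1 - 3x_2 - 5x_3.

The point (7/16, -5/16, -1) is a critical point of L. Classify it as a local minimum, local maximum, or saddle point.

The Hessian is constant: H = [[6, 2, 4], [2, 6, -4], [4, -4, -2]].
Leading principal minors: Δ₁ = 6, Δ₂ = 32, Δ₃ = -320.
The minors fit neither the all-positive nor the alternating-sign pattern, so H is indefinite: a saddle point.

saddle point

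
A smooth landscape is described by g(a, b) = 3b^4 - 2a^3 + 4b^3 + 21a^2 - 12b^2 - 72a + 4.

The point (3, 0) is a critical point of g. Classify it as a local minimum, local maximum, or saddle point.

saddle point

The mixed partial ∂²g/∂a∂b is 0, so the Hessian at any point is diag(g_aa, g_bb) = diag(6(-2a + 7), 12(3b^2 + 2b - 2)).
At (3, 0): H = diag(6, -24).
The eigenvalues have opposite signs, so H is indefinite: a saddle point.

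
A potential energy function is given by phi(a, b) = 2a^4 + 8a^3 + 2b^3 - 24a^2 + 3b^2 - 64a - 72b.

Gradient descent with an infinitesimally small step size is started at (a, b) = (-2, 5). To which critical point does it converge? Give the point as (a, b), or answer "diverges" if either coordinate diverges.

phi is separable, so gradient descent decouples: a follows -∂phi/∂a, b follows -∂phi/∂b.
∂phi/∂a = 8(a - 2)(a + 1)(a + 4); at a=-2 this is 64, so a decreases.
∂phi/∂b = 6(b - 3)(b + 4); at b=5 this is 108, so b decreases.
a converges to its nearest critical value -4 (a local min of the a-part); b converges to 3. The iterate converges to (-4, 3).

(-4, 3)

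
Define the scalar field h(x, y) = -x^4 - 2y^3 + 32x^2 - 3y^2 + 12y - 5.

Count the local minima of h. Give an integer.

1

h separates as a function of x plus a function of y, so ∇h=0 decouples.
∂h/∂x = -4x(x - 4)(x + 4) = 0 at x ∈ {-4, 0, 4}; ∂h/∂y = -6(y - 1)(y + 2) = 0 at y ∈ {-2, 1}.
The Hessian is diagonal: diag(h_xx, h_yy). Second derivatives: h_xx(-4)=-128, h_xx(0)=64, h_xx(4)=-128; h_yy(-2)=18, h_yy(1)=-18.
Local minima occur where both diagonal entries positive: (0, -2). Count: 1.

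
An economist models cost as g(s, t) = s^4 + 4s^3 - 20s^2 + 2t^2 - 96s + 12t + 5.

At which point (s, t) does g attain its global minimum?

g(s,t) separates as P(s) + Q(t) + 5, so its minimum is min P + min Q + 5.
P'(s) = 4(s - 3)(s + 2)(s + 4) vanishes at s ∈ {-4, -2, 3}; Q'(t) = 4(t + 3) vanishes at t ∈ {-3}.
Local minima of P (where P''>0): P(-4)=64, P(3)=-279. Local minima of Q: Q(-3)=-18.
So the global minimum of g is P(3) + Q(-3) + 5 = -279 − 18 + 5 = -292, attained at (3, -3).

(3, -3)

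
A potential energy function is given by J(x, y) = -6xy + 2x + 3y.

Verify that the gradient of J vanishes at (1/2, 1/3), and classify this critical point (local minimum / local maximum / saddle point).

saddle point

∇J = (-6y + 2, -6x + 3); substituting (1/2, 1/3) gives ∇J = (0, 0), so (1/2, 1/3) is indeed a critical point.
The Hessian of J is constant: H = [[0, -6], [-6, 0]].
det(H) = 0·0 − (-6)² = -36.
Since det(H) < 0, H is indefinite and the critical point is a saddle point.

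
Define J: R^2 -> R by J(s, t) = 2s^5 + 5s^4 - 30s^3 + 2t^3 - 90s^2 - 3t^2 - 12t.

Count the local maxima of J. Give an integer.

J separates as a function of s plus a function of t, so ∇J=0 decouples.
∂J/∂s = 10s(s - 3)(s + 2)(s + 3) = 0 at s ∈ {-3, -2, 0, 3}; ∂J/∂t = 6(t - 2)(t + 1) = 0 at t ∈ {-1, 2}.
The Hessian is diagonal: diag(J_ss, J_tt). Second derivatives: J_ss(-3)=-180, J_ss(-2)=100, J_ss(0)=-180, J_ss(3)=900; J_tt(-1)=-18, J_tt(2)=18.
Local maxima occur where both diagonal entries negative: (-3, -1), (0, -1). Count: 2.

2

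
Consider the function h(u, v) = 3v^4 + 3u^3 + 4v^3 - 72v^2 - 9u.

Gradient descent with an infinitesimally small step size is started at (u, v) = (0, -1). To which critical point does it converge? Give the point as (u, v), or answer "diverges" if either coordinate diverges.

h is separable, so gradient descent decouples: u follows -∂h/∂u, v follows -∂h/∂v.
∂h/∂u = 9(u - 1)(u + 1); at u=0 this is -9, so u increases.
∂h/∂v = 12v(v - 3)(v + 4); at v=-1 this is 144, so v decreases.
u converges to its nearest critical value 1 (a local min of the u-part); v converges to -4. The iterate converges to (1, -4).

(1, -4)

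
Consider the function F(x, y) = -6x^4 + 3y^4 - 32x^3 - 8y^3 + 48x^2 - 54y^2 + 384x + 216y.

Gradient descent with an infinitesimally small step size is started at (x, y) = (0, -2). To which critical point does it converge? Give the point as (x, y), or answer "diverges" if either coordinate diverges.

F is separable, so gradient descent decouples: x follows -∂F/∂x, y follows -∂F/∂y.
∂F/∂x = -24(x - 2)(x + 2)(x + 4); at x=0 this is 384, so x decreases.
∂F/∂y = 12(y - 3)(y - 2)(y + 3); at y=-2 this is 240, so y decreases.
x converges to its nearest critical value -2 (a local min of the x-part); y converges to -3. The iterate converges to (-2, -3).

(-2, -3)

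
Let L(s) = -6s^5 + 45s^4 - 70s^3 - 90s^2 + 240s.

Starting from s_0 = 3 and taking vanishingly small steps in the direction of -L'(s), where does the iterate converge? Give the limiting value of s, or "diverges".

2

L'(s) = -30(s - 4)(s - 2)(s - 1)(s + 1), so L'(3) = 240.
Gradient descent moves in the -L' direction, i.e. s is decreasing.
The nearest critical point in that direction is s = 2, where L'' = 180 > 0 (a local minimum). The iterate converges there.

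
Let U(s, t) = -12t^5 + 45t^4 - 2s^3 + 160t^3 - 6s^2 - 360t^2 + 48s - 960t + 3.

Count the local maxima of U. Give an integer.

2

U separates as a function of s plus a function of t, so ∇U=0 decouples.
∂U/∂s = -6(s - 2)(s + 4) = 0 at s ∈ {-4, 2}; ∂U/∂t = -60(t - 4)(t - 2)(t + 1)(t + 2) = 0 at t ∈ {-2, -1, 2, 4}.
The Hessian is diagonal: diag(U_ss, U_tt). Second derivatives: U_ss(-4)=36, U_ss(2)=-36; U_tt(-2)=1440, U_tt(-1)=-900, U_tt(2)=1440, U_tt(4)=-3600.
Local maxima occur where both diagonal entries negative: (2, -1), (2, 4). Count: 2.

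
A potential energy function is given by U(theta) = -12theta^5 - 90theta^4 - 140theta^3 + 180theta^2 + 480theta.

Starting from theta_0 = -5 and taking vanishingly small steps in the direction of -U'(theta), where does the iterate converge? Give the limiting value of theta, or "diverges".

-4

U'(theta) = -60(theta - 1)(theta + 1)(theta + 2)(theta + 4), so U'(-5) = -4320.
Gradient descent moves in the -U' direction, i.e. theta is increasing.
The nearest critical point in that direction is theta = -4, where U'' = 1800 > 0 (a local minimum). The iterate converges there.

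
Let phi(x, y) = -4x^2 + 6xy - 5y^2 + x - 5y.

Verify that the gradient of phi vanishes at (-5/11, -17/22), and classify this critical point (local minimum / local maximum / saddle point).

∇phi = (-8x + 6y + 1, 6x - 10y - 5); substituting (-5/11, -17/22) gives ∇phi = (0, 0), so (-5/11, -17/22) is indeed a critical point.
The Hessian of phi is constant: H = [[-8, 6], [6, -10]].
det(H) = (-8)·(-10) − 6² = 44.
det(H) > 0 and tr(H) = -18 < 0, so H is negative definite and the point is a local maximum.

local maximum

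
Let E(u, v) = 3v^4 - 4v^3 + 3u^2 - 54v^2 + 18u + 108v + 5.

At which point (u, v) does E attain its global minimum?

E(u,v) separates as P(u) + Q(v) + 5, so its minimum is min P + min Q + 5.
P'(u) = 6u + 18 vanishes at u ∈ {-3}; Q'(v) = 12(v - 3)(v - 1)(v + 3) vanishes at v ∈ {-3, 1, 3}.
Local minima of P (where P''>0): P(-3)=-27. Local minima of Q: Q(-3)=-459, Q(3)=-27.
So the global minimum of E is P(-3) + Q(-3) + 5 = -27 − 459 + 5 = -481, attained at (-3, -3).

(-3, -3)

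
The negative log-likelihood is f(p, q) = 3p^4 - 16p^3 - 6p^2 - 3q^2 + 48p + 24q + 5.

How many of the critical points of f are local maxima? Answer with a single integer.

f separates as a function of p plus a function of q, so ∇f=0 decouples.
∂f/∂p = 12(p - 4)(p - 1)(p + 1) = 0 at p ∈ {-1, 1, 4}; ∂f/∂q = -6(q - 4) = 0 at q ∈ {4}.
The Hessian is diagonal: diag(f_pp, f_qq). Second derivatives: f_pp(-1)=120, f_pp(1)=-72, f_pp(4)=180; f_qq(4)=-6.
Local maxima occur where both diagonal entries negative: (1, 4). Count: 1.

1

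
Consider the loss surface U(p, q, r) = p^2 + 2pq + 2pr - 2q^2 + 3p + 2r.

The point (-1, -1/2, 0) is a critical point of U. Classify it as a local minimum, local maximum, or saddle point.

The Hessian is constant: H = [[2, 2, 2], [2, -4, 0], [2, 0, 0]].
Leading principal minors: Δ₁ = 2, Δ₂ = -12, Δ₃ = 16.
The minors fit neither the all-positive nor the alternating-sign pattern, so H is indefinite: a saddle point.

saddle point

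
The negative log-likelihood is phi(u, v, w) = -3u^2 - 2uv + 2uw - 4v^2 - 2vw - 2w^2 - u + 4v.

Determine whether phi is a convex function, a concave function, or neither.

concave

phi is quadratic, so its Hessian is the constant matrix H = [[-6, -2, 2], [-2, -8, -2], [2, -2, -4]].
Leading principal minors: -6, 44, -104.
Signs alternate −, +, − ⇒ H ≺ 0 ⇒ concave.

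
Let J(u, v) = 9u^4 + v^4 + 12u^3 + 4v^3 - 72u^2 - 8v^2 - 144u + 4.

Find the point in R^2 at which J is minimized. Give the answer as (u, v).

J(u,v) separates as P(u) + Q(v) + 4, so its minimum is min P + min Q + 4.
P'(u) = 36(u - 2)(u + 1)(u + 2) vanishes at u ∈ {-2, -1, 2}; Q'(v) = 4v(v - 1)(v + 4) vanishes at v ∈ {-4, 0, 1}.
Local minima of P (where P''>0): P(-2)=48, P(2)=-336. Local minima of Q: Q(-4)=-128, Q(1)=-3.
So the global minimum of J is P(2) + Q(-4) + 4 = -336 − 128 + 4 = -460, attained at (2, -4).

(2, -4)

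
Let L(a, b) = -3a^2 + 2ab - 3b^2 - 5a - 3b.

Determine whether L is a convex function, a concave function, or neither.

concave

L is quadratic, so its Hessian is the constant matrix H = [[-6, 2], [2, -6]].
det(H) = 32, tr(H) = -12.
det(H) > 0 and tr(H) < 0, so H is negative definite everywhere: concave.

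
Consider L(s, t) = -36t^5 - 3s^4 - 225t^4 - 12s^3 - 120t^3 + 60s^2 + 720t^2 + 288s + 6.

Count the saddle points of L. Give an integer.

L separates as a function of s plus a function of t, so ∇L=0 decouples.
∂L/∂s = -12(s - 3)(s + 2)(s + 4) = 0 at s ∈ {-4, -2, 3}; ∂L/∂t = -180t(t - 1)(t + 2)(t + 4) = 0 at t ∈ {-4, -2, 0, 1}.
The Hessian is diagonal: diag(L_ss, L_tt). Second derivatives: L_ss(-4)=-168, L_ss(-2)=120, L_ss(3)=-420; L_tt(-4)=7200, L_tt(-2)=-2160, L_tt(0)=1440, L_tt(1)=-2700.
Saddle points occur where the two diagonal entries have opposite signs: (-4, -4), (-4, 0), (-2, -2), (-2, 1), (3, -4), (3, 0). Count: 6.

6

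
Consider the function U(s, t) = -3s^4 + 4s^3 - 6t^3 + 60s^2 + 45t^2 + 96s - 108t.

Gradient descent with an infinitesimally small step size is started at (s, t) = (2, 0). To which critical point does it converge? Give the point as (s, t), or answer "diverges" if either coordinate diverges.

U is separable, so gradient descent decouples: s follows -∂U/∂s, t follows -∂U/∂t.
∂U/∂s = -12(s - 4)(s + 1)(s + 2); at s=2 this is 288, so s decreases.
∂U/∂t = -18(t - 3)(t - 2); at t=0 this is -108, so t increases.
s converges to its nearest critical value -1 (a local min of the s-part); t converges to 2. The iterate converges to (-1, 2).

(-1, 2)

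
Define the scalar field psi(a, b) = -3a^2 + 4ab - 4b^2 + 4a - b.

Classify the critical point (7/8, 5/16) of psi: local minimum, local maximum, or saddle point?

local maximum

The Hessian of psi is constant: H = [[-6, 4], [4, -8]].
det(H) = (-6)·(-8) − 4² = 32.
det(H) > 0 and tr(H) = -14 < 0, so H is negative definite and the point is a local maximum.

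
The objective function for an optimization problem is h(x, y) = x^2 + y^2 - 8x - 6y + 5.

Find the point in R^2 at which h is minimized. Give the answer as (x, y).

h(x,y) separates as P(x) + Q(y) + 5, so its minimum is min P + min Q + 5.
P'(x) = 2x - 8 vanishes at x ∈ {4}; Q'(y) = 2y - 6 vanishes at y ∈ {3}.
Local minima of P (where P''>0): P(4)=-16. Local minima of Q: Q(3)=-9.
So the global minimum of h is P(4) + Q(3) + 5 = -16 − 9 + 5 = -20, attained at (4, 3).

(4, 3)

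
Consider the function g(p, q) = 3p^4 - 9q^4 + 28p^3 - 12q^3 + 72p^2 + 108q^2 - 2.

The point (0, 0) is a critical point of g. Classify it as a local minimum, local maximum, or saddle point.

The mixed partial ∂²g/∂p∂q is 0, so the Hessian at any point is diag(g_pp, g_qq) = diag(12(3p^2 + 14p + 12), 36(-3q^2 - 2q + 6)).
At (0, 0): H = diag(144, 216).
Both eigenvalues are positive, so H is positive definite: a local minimum.

local minimum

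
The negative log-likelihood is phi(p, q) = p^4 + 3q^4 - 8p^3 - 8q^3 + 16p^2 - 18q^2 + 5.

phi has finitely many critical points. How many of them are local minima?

4

phi separates as a function of p plus a function of q, so ∇phi=0 decouples.
∂phi/∂p = 4p(p - 4)(p - 2) = 0 at p ∈ {0, 2, 4}; ∂phi/∂q = 12q(q - 3)(q + 1) = 0 at q ∈ {-1, 0, 3}.
The Hessian is diagonal: diag(phi_pp, phi_qq). Second derivatives: phi_pp(0)=32, phi_pp(2)=-16, phi_pp(4)=32; phi_qq(-1)=48, phi_qq(0)=-36, phi_qq(3)=144.
Local minima occur where both diagonal entries positive: (0, -1), (0, 3), (4, -1), (4, 3). Count: 4.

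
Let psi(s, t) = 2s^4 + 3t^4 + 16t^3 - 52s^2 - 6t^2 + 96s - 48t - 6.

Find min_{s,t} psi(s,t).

-870

psi(s,t) separates as P(s) + Q(t) − 6, so its minimum is min P + min Q − 6.
P'(s) = 8(s - 3)(s - 1)(s + 4) vanishes at s ∈ {-4, 1, 3}; Q'(t) = 12(t - 1)(t + 1)(t + 4) vanishes at t ∈ {-4, -1, 1}.
Local minima of P (where P''>0): P(-4)=-704, P(3)=-18. Local minima of Q: Q(-4)=-160, Q(1)=-35.
So the global minimum of psi is P(-4) + Q(-4) − 6 = -704 − 160 − 6 = -870, attained at (-4, -4).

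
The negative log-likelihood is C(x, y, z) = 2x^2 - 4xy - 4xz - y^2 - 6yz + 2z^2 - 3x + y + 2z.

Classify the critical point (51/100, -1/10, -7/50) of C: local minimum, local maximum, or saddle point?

The Hessian is constant: H = [[4, -4, -4], [-4, -2, -6], [-4, -6, 4]].
Leading principal minors: Δ₁ = 4, Δ₂ = -24, Δ₃ = -400.
The minors fit neither the all-positive nor the alternating-sign pattern, so H is indefinite: a saddle point.

saddle point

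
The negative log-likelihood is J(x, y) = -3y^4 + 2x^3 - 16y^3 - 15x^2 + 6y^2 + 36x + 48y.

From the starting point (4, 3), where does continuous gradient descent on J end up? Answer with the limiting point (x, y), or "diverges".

J is separable, so gradient descent decouples: x follows -∂J/∂x, y follows -∂J/∂y.
∂J/∂x = 6(x - 3)(x - 2); at x=4 this is 12, so x decreases.
∂J/∂y = -12(y - 1)(y + 1)(y + 4); at y=3 this is -672, so y increases.
The y-coordinate has no critical point in that direction and runs off to infinity.

diverges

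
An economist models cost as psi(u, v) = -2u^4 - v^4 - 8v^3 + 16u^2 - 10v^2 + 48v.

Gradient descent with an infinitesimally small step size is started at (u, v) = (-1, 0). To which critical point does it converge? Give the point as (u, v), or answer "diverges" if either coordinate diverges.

psi is separable, so gradient descent decouples: u follows -∂psi/∂u, v follows -∂psi/∂v.
∂psi/∂u = -8u(u - 2)(u + 2); at u=-1 this is -24, so u increases.
∂psi/∂v = -4(v - 1)(v + 3)(v + 4); at v=0 this is 48, so v decreases.
u converges to its nearest critical value 0 (a local min of the u-part); v converges to -3. The iterate converges to (0, -3).

(0, -3)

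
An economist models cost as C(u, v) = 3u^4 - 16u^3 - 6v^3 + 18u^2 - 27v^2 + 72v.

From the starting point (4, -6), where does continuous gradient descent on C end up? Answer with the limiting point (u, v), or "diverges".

C is separable, so gradient descent decouples: u follows -∂C/∂u, v follows -∂C/∂v.
∂C/∂u = 12u(u - 3)(u - 1); at u=4 this is 144, so u decreases.
∂C/∂v = -18(v - 1)(v + 4); at v=-6 this is -252, so v increases.
u converges to its nearest critical value 3 (a local min of the u-part); v converges to -4. The iterate converges to (3, -4).

(3, -4)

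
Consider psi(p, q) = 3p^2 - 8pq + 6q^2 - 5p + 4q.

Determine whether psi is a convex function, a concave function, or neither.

convex

psi is quadratic, so its Hessian is the constant matrix H = [[6, -8], [-8, 12]].
det(H) = 8, tr(H) = 18.
det(H) > 0 and tr(H) > 0, so H is positive definite everywhere: convex.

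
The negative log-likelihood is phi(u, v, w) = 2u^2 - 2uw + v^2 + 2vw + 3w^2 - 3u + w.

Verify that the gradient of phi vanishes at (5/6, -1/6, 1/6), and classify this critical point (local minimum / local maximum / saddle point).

∇phi = (4u - 2w - 3, 2v + 2w, -2u + 2v + 6w + 1); substituting (5/6, -1/6, 1/6) gives ∇phi = (0, 0, 0), so (5/6, -1/6, 1/6) is indeed a critical point.
The Hessian is constant: H = [[4, 0, -2], [0, 2, 2], [-2, 2, 6]].
Leading principal minors: Δ₁ = 4, Δ₂ = 8, Δ₃ = 24.
All leading minors are positive, so H is positive definite: a local minimum.

local minimum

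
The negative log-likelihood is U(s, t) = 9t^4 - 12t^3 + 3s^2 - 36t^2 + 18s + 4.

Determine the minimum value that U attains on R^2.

-119

U(s,t) separates as P(s) + Q(t) + 4, so its minimum is min P + min Q + 4.
P'(s) = 6s + 18 vanishes at s ∈ {-3}; Q'(t) = 36t(t - 2)(t + 1) vanishes at t ∈ {-1, 0, 2}.
Local minima of P (where P''>0): P(-3)=-27. Local minima of Q: Q(-1)=-15, Q(2)=-96.
So the global minimum of U is P(-3) + Q(2) + 4 = -27 − 96 + 4 = -119, attained at (-3, 2).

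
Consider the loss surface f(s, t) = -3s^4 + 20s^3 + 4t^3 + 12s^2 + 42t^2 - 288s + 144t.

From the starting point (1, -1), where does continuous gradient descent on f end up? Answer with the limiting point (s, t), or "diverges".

(3, -3)

f is separable, so gradient descent decouples: s follows -∂f/∂s, t follows -∂f/∂t.
∂f/∂s = -12(s - 4)(s - 3)(s + 2); at s=1 this is -216, so s increases.
∂f/∂t = 12(t + 3)(t + 4); at t=-1 this is 72, so t decreases.
s converges to its nearest critical value 3 (a local min of the s-part); t converges to -3. The iterate converges to (3, -3).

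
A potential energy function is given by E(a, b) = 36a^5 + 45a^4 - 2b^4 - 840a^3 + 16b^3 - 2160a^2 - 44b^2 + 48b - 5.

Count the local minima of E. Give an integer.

2

E separates as a function of a plus a function of b, so ∇E=0 decouples.
∂E/∂a = 180a(a - 4)(a + 2)(a + 3) = 0 at a ∈ {-3, -2, 0, 4}; ∂E/∂b = -8(b - 3)(b - 2)(b - 1) = 0 at b ∈ {1, 2, 3}.
The Hessian is diagonal: diag(E_aa, E_bb). Second derivatives: E_aa(-3)=-3780, E_aa(-2)=2160, E_aa(0)=-4320, E_aa(4)=30240; E_bb(1)=-16, E_bb(2)=8, E_bb(3)=-16.
Local minima occur where both diagonal entries positive: (-2, 2), (4, 2). Count: 2.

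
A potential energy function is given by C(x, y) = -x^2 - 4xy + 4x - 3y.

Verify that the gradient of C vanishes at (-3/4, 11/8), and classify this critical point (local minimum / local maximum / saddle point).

∇C = (-2x - 4y + 4, -4x - 3); substituting (-3/4, 11/8) gives ∇C = (0, 0), so (-3/4, 11/8) is indeed a critical point.
The Hessian of C is constant: H = [[-2, -4], [-4, 0]].
det(H) = (-2)·0 − (-4)² = -16.
Since det(H) < 0, H is indefinite and the critical point is a saddle point.

saddle point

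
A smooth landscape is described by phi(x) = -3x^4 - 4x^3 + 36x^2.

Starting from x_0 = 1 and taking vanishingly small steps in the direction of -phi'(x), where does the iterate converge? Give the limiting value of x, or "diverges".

phi'(x) = -12x(x - 2)(x + 3), so phi'(1) = 48.
Gradient descent moves in the -phi' direction, i.e. x is decreasing.
The nearest critical point in that direction is x = 0, where phi'' = 72 > 0 (a local minimum). The iterate converges there.

0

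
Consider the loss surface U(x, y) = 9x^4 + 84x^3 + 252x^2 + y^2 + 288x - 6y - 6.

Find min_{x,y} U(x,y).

U(x,y) separates as P(x) + Q(y) − 6, so its minimum is min P + min Q − 6.
P'(x) = 36(x + 1)(x + 2)(x + 4) vanishes at x ∈ {-4, -2, -1}; Q'(y) = 2y - 6 vanishes at y ∈ {3}.
Local minima of P (where P''>0): P(-4)=-192, P(-1)=-111. Local minima of Q: Q(3)=-9.
So the global minimum of U is P(-4) + Q(3) − 6 = -192 − 9 − 6 = -207, attained at (-4, 3).

-207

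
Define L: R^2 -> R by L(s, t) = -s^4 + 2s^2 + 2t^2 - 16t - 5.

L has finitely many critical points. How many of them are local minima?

1

L separates as a function of s plus a function of t, so ∇L=0 decouples.
∂L/∂s = -4s(s - 1)(s + 1) = 0 at s ∈ {-1, 0, 1}; ∂L/∂t = 4(t - 4) = 0 at t ∈ {4}.
The Hessian is diagonal: diag(L_ss, L_tt). Second derivatives: L_ss(-1)=-8, L_ss(0)=4, L_ss(1)=-8; L_tt(4)=4.
Local minima occur where both diagonal entries positive: (0, 4). Count: 1.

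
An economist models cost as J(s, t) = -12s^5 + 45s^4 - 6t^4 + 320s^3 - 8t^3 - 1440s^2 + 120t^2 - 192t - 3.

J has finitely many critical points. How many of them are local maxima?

4

J separates as a function of s plus a function of t, so ∇J=0 decouples.
∂J/∂s = -60s(s - 4)(s - 3)(s + 4) = 0 at s ∈ {-4, 0, 3, 4}; ∂J/∂t = -24(t - 2)(t - 1)(t + 4) = 0 at t ∈ {-4, 1, 2}.
The Hessian is diagonal: diag(J_ss, J_tt). Second derivatives: J_ss(-4)=13440, J_ss(0)=-2880, J_ss(3)=1260, J_ss(4)=-1920; J_tt(-4)=-720, J_tt(1)=120, J_tt(2)=-144.
Local maxima occur where both diagonal entries negative: (0, -4), (0, 2), (4, -4), (4, 2). Count: 4.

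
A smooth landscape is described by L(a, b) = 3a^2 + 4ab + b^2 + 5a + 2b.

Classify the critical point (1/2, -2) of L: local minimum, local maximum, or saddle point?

The Hessian of L is constant: H = [[6, 4], [4, 2]].
det(H) = 6·2 − 4² = -4.
Since det(H) < 0, H is indefinite and the critical point is a saddle point.

saddle point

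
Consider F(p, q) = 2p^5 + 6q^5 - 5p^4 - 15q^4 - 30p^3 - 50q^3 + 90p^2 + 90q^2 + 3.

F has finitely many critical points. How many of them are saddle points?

8

F separates as a function of p plus a function of q, so ∇F=0 decouples.
∂F/∂p = 10p(p - 3)(p - 2)(p + 3) = 0 at p ∈ {-3, 0, 2, 3}; ∂F/∂q = 30q(q - 3)(q - 1)(q + 2) = 0 at q ∈ {-2, 0, 1, 3}.
The Hessian is diagonal: diag(F_pp, F_qq). Second derivatives: F_pp(-3)=-900, F_pp(0)=180, F_pp(2)=-100, F_pp(3)=180; F_qq(-2)=-900, F_qq(0)=180, F_qq(1)=-180, F_qq(3)=900.
Saddle points occur where the two diagonal entries have opposite signs: (-3, 0), (-3, 3), (0, -2), (0, 1), (2, 0), (2, 3), (3, -2), (3, 1). Count: 8.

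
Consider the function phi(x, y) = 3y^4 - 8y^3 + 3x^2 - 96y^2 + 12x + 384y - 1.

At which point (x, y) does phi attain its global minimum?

(-2, -4)

phi(x,y) separates as P(x) + Q(y) − 1, so its minimum is min P + min Q − 1.
P'(x) = 6x + 12 vanishes at x ∈ {-2}; Q'(y) = 12(y - 4)(y - 2)(y + 4) vanishes at y ∈ {-4, 2, 4}.
Local minima of P (where P''>0): P(-2)=-12. Local minima of Q: Q(-4)=-1792, Q(4)=256.
So the global minimum of phi is P(-2) + Q(-4) − 1 = -12 − 1792 − 1 = -1805, attained at (-2, -4).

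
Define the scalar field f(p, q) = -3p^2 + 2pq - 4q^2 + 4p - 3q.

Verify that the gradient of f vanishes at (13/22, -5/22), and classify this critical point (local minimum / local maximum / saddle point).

local maximum

∇f = (-6p + 2q + 4, 2p - 8q - 3); substituting (13/22, -5/22) gives ∇f = (0, 0), so (13/22, -5/22) is indeed a critical point.
The Hessian of f is constant: H = [[-6, 2], [2, -8]].
det(H) = (-6)·(-8) − 2² = 44.
det(H) > 0 and tr(H) = -14 < 0, so H is negative definite and the point is a local maximum.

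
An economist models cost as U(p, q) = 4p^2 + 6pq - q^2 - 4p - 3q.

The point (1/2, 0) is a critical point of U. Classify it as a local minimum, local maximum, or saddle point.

The Hessian of U is constant: H = [[8, 6], [6, -2]].
det(H) = 8·(-2) − 6² = -52.
Since det(H) < 0, H is indefinite and the critical point is a saddle point.

saddle point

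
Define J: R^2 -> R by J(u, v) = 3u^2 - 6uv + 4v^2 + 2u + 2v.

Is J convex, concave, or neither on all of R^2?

J is quadratic, so its Hessian is the constant matrix H = [[6, -6], [-6, 8]].
det(H) = 12, tr(H) = 14.
det(H) > 0 and tr(H) > 0, so H is positive definite everywhere: convex.

convex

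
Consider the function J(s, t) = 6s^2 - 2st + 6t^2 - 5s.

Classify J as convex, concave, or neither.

J is quadratic, so its Hessian is the constant matrix H = [[12, -2], [-2, 12]].
det(H) = 140, tr(H) = 24.
det(H) > 0 and tr(H) > 0, so H is positive definite everywhere: convex.

convex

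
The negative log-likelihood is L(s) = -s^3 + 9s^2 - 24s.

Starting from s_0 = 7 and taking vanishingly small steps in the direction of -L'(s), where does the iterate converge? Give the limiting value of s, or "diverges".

diverges

L'(s) = -3(s - 4)(s - 2), so L'(7) = -45.
Gradient descent moves in the -L' direction, i.e. s is increasing.
There is no critical point above s=7, and L' keeps the same sign, so the iterate runs off to +∞.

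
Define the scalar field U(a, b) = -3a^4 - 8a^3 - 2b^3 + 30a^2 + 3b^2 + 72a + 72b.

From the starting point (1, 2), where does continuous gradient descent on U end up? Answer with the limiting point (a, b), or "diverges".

(-1, -3)

U is separable, so gradient descent decouples: a follows -∂U/∂a, b follows -∂U/∂b.
∂U/∂a = -12(a - 2)(a + 1)(a + 3); at a=1 this is 96, so a decreases.
∂U/∂b = -6(b - 4)(b + 3); at b=2 this is 60, so b decreases.
a converges to its nearest critical value -1 (a local min of the a-part); b converges to -3. The iterate converges to (-1, -3).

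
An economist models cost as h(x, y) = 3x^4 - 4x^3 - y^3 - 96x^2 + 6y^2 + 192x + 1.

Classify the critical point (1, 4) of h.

local maximum

The mixed partial ∂²h/∂x∂y is 0, so the Hessian at any point is diag(h_xx, h_yy) = diag(12(3x^2 - 2x - 16), 6(-y + 2)).
At (1, 4): H = diag(-180, -12).
Both eigenvalues are negative, so H is negative definite: a local maximum.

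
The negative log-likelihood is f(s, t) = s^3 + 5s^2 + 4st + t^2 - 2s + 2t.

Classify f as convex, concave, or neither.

neither

The term s^3 is cubic, so the Hessian is not constant.
∂²f/∂s² = 6s + 10, which takes both signs as s varies (negative for sufficiently negative s). A diagonal entry of the Hessian changing sign means the Hessian is neither positive- nor negative-semidefinite on all of R^2.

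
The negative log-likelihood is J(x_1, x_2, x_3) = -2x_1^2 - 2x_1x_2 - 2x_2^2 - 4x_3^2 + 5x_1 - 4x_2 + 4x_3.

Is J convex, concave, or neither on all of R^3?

concave

J is quadratic, so its Hessian is the constant matrix H = [[-4, -2, 0], [-2, -4, 0], [0, 0, -8]].
Leading principal minors: -4, 12, -96.
Signs alternate −, +, − ⇒ H ≺ 0 ⇒ concave.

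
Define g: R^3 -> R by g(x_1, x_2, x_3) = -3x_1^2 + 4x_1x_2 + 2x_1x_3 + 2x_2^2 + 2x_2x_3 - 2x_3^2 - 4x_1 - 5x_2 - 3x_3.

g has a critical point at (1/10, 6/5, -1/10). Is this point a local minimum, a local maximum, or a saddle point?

The Hessian is constant: H = [[-6, 4, 2], [4, 4, 2], [2, 2, -4]].
Leading principal minors: Δ₁ = -6, Δ₂ = -40, Δ₃ = 200.
The minors fit neither the all-positive nor the alternating-sign pattern, so H is indefinite: a saddle point.

saddle point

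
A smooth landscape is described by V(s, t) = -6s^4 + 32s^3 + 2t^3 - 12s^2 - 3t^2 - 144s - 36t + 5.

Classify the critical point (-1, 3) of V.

saddle point

The mixed partial ∂²V/∂s∂t is 0, so the Hessian at any point is diag(V_ss, V_tt) = diag(24(-3s^2 + 8s - 1), 6(2t - 1)).
At (-1, 3): H = diag(-288, 30).
The eigenvalues have opposite signs, so H is indefinite: a saddle point.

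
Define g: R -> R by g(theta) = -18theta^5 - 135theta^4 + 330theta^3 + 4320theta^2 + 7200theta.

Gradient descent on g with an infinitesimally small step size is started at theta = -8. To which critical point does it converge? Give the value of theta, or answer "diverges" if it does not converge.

-5

g'(theta) = -90(theta - 4)(theta + 1)(theta + 4)(theta + 5), so g'(-8) = -90720.
Gradient descent moves in the -g' direction, i.e. theta is increasing.
The nearest critical point in that direction is theta = -5, where g'' = 3240 > 0 (a local minimum). The iterate converges there.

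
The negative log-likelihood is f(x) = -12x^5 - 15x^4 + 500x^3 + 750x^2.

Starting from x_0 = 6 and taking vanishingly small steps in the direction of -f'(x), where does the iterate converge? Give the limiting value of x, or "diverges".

f'(x) = -60x(x - 5)(x + 1)(x + 5), so f'(6) = -27720.
Gradient descent moves in the -f' direction, i.e. x is increasing.
There is no critical point above x=6, and f' keeps the same sign, so the iterate runs off to +∞.

diverges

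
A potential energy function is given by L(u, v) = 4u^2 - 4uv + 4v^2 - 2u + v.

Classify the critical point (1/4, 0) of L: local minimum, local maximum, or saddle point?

local minimum

The Hessian of L is constant: H = [[8, -4], [-4, 8]].
det(H) = 8·8 − (-4)² = 48.
det(H) > 0 and tr(H) = 16 > 0, so H is positive definite and the point is a local minimum.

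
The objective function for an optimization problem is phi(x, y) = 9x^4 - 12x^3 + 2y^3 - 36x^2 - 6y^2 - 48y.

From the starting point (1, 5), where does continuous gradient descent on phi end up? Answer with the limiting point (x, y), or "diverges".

(2, 4)

phi is separable, so gradient descent decouples: x follows -∂phi/∂x, y follows -∂phi/∂y.
∂phi/∂x = 36x(x - 2)(x + 1); at x=1 this is -72, so x increases.
∂phi/∂y = 6(y - 4)(y + 2); at y=5 this is 42, so y decreases.
x converges to its nearest critical value 2 (a local min of the x-part); y converges to 4. The iterate converges to (2, 4).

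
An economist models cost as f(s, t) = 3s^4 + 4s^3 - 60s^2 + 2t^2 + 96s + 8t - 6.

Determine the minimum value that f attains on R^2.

-846

f(s,t) separates as P(s) + Q(t) − 6, so its minimum is min P + min Q − 6.
P'(s) = 12(s - 2)(s - 1)(s + 4) vanishes at s ∈ {-4, 1, 2}; Q'(t) = 4(t + 2) vanishes at t ∈ {-2}.
Local minima of P (where P''>0): P(-4)=-832, P(2)=32. Local minima of Q: Q(-2)=-8.
So the global minimum of f is P(-4) + Q(-2) − 6 = -832 − 8 − 6 = -846, attained at (-4, -2).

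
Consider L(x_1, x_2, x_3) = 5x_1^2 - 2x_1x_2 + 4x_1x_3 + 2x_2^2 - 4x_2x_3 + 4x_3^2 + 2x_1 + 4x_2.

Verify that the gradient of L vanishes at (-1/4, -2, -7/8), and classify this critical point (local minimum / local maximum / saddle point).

local minimum

∇L = (10x_1 - 2x_2 + 4x_3 + 2, -2x_1 + 4x_2 - 4x_3 + 4, 4x_1 - 4x_2 + 8x_3); substituting (-1/4, -2, -7/8) gives ∇L = (0, 0, 0), so (-1/4, -2, -7/8) is indeed a critical point.
The Hessian is constant: H = [[10, -2, 4], [-2, 4, -4], [4, -4, 8]].
Leading principal minors: Δ₁ = 10, Δ₂ = 36, Δ₃ = 128.
All leading minors are positive, so H is positive definite: a local minimum.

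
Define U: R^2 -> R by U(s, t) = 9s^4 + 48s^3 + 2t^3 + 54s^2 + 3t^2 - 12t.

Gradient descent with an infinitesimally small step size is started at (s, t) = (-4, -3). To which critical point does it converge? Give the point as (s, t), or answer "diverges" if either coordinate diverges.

diverges

U is separable, so gradient descent decouples: s follows -∂U/∂s, t follows -∂U/∂t.
∂U/∂s = 36s(s + 1)(s + 3); at s=-4 this is -432, so s increases.
∂U/∂t = 6(t - 1)(t + 2); at t=-3 this is 24, so t decreases.
The t-coordinate has no critical point in that direction and runs off to infinity.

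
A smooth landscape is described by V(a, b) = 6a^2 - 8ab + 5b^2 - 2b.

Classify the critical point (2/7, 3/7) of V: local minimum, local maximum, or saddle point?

local minimum

The Hessian of V is constant: H = [[12, -8], [-8, 10]].
det(H) = 12·10 − (-8)² = 56.
det(H) > 0 and tr(H) = 22 > 0, so H is positive definite and the point is a local minimum.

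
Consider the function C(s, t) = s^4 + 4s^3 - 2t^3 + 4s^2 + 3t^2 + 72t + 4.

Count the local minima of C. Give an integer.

C separates as a function of s plus a function of t, so ∇C=0 decouples.
∂C/∂s = 4s(s + 1)(s + 2) = 0 at s ∈ {-2, -1, 0}; ∂C/∂t = -6(t - 4)(t + 3) = 0 at t ∈ {-3, 4}.
The Hessian is diagonal: diag(C_ss, C_tt). Second derivatives: C_ss(-2)=8, C_ss(-1)=-4, C_ss(0)=8; C_tt(-3)=42, C_tt(4)=-42.
Local minima occur where both diagonal entries positive: (-2, -3), (0, -3). Count: 2.

2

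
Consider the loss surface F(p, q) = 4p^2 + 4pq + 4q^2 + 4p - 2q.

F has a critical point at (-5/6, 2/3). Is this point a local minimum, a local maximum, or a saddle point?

local minimum

The Hessian of F is constant: H = [[8, 4], [4, 8]].
det(H) = 8·8 − 4² = 48.
det(H) > 0 and tr(H) = 16 > 0, so H is positive definite and the point is a local minimum.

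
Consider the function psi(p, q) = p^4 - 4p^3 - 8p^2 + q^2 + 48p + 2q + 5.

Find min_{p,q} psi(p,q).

psi(p,q) separates as A(p) + B(q) + 5, so its minimum is min A + min B + 5.
A'(p) = 4(p - 3)(p - 2)(p + 2) vanishes at p ∈ {-2, 2, 3}; B'(q) = 2q + 2 vanishes at q ∈ {-1}.
Local minima of A (where A''>0): A(-2)=-80, A(3)=45. Local minima of B: B(-1)=-1.
So the global minimum of psi is A(-2) + B(-1) + 5 = -80 − 1 + 5 = -76, attained at (-2, -1).

-76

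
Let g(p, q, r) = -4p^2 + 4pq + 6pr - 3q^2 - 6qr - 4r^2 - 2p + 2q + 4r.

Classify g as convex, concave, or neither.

concave

g is quadratic, so its Hessian is the constant matrix H = [[-8, 4, 6], [4, -6, -6], [6, -6, -8]].
Leading principal minors: -8, 32, -40.
Signs alternate −, +, − ⇒ H ≺ 0 ⇒ concave.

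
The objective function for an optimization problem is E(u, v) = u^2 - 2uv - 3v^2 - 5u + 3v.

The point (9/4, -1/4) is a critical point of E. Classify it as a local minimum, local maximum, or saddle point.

saddle point

The Hessian of E is constant: H = [[2, -2], [-2, -6]].
det(H) = 2·(-6) − (-2)² = -16.
Since det(H) < 0, H is indefinite and the critical point is a saddle point.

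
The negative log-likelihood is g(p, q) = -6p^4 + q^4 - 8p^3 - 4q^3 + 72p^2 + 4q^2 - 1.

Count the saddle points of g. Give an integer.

5

g separates as a function of p plus a function of q, so ∇g=0 decouples.
∂g/∂p = -24p(p - 2)(p + 3) = 0 at p ∈ {-3, 0, 2}; ∂g/∂q = 4q(q - 2)(q - 1) = 0 at q ∈ {0, 1, 2}.
The Hessian is diagonal: diag(g_pp, g_qq). Second derivatives: g_pp(-3)=-360, g_pp(0)=144, g_pp(2)=-240; g_qq(0)=8, g_qq(1)=-4, g_qq(2)=8.
Saddle points occur where the two diagonal entries have opposite signs: (-3, 0), (-3, 2), (0, 1), (2, 0), (2, 2). Count: 5.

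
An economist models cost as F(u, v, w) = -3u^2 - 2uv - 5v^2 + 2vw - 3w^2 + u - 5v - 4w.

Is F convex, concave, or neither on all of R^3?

concave

F is quadratic, so its Hessian is the constant matrix H = [[-6, -2, 0], [-2, -10, 2], [0, 2, -6]].
Leading principal minors: -6, 56, -312.
Signs alternate −, +, − ⇒ H ≺ 0 ⇒ concave.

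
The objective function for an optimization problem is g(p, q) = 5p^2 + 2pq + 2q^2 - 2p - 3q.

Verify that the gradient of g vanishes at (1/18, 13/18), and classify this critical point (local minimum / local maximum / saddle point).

local minimum

∇g = (10p + 2q - 2, 2p + 4q - 3); substituting (1/18, 13/18) gives ∇g = (0, 0), so (1/18, 13/18) is indeed a critical point.
The Hessian of g is constant: H = [[10, 2], [2, 4]].
det(H) = 10·4 − 2² = 36.
det(H) > 0 and tr(H) = 14 > 0, so H is positive definite and the point is a local minimum.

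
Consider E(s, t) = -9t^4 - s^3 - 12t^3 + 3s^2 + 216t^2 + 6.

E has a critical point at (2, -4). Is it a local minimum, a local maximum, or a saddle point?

local maximum

The mixed partial ∂²E/∂s∂t is 0, so the Hessian at any point is diag(E_ss, E_tt) = diag(6(-s + 1), 36(-3t^2 - 2t + 12)).
At (2, -4): H = diag(-6, -1008).
Both eigenvalues are negative, so H is negative definite: a local maximum.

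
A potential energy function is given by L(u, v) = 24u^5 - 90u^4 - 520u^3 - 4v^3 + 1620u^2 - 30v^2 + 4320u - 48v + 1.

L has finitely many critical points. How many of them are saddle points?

L separates as a function of u plus a function of v, so ∇L=0 decouples.
∂L/∂u = 120(u - 4)(u - 3)(u + 1)(u + 3) = 0 at u ∈ {-3, -1, 3, 4}; ∂L/∂v = -12(v + 1)(v + 4) = 0 at v ∈ {-4, -1}.
The Hessian is diagonal: diag(L_uu, L_vv). Second derivatives: L_uu(-3)=-10080, L_uu(-1)=4800, L_uu(3)=-2880, L_uu(4)=4200; L_vv(-4)=36, L_vv(-1)=-36.
Saddle points occur where the two diagonal entries have opposite signs: (-3, -4), (-1, -1), (3, -4), (4, -1). Count: 4.

4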